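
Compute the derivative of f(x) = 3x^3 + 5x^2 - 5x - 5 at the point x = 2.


Differentiate f(x) = 3x^3 + 5x^2 - 5x - 5 term by term:
f'(x) = 9x^2 + 10x - 5
Substitute x = 2:
f'(2) = 9 * 2^2 + 10 * 2 - 5
= 36 + 20 - 5
= 51

51


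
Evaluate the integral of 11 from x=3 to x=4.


The integral of a constant k over [a, b] equals k * (b - a).
integral from 3 to 4 of 11 dx
= 11 * (4 - 3)
= 11 * 1
= 11

11


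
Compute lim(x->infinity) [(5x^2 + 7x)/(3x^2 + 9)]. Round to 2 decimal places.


For limits at infinity with equal-degree polynomials,
we compare leading coefficients.
Numerator leading term: 5x^2
Denominator leading term: 3x^2
Divide both by x^2:
lim = (5 + 7/x) / (3 + 9/x^2)
As x -> infinity, the 1/x and 1/x^2 terms vanish:
= 5/3 ≈ 1.67

1.67


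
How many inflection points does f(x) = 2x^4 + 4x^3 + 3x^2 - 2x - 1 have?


Inflection points occur where f''(x) = 0 and concavity changes.
f(x) = 2x^4 + 4x^3 + 3x^2 - 2x - 1
f'(x) = 8x^3 + 12x^2 + 6x - 2
f''(x) = 24x^2 + 24x + 6
This is a quadratic in x. Use the discriminant to count real roots.
Discriminant = (24)^2 - 4 * 24 * 6
= 576 - 576
= 0
Since discriminant = 0, f''(x) = 0 has a single repeated root.
At a repeated root the quadratic f''(x) touches zero but does not change sign, so concavity does not change.
Number of inflection points: 0

0


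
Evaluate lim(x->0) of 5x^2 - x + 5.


Since polynomials are continuous, we use direct substitution.
lim(x->0) of 5x^2 - x + 5
= 5 * 0^2 - 1 * 0 + 5
= 0 + 0 + 5
= 5

5


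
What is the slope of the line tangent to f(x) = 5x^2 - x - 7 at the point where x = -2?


The slope of the tangent line equals f'(x) at the point.
f(x) = 5x^2 - x - 7
f'(x) = 10x - 1
At x = -2:
f'(-2) = 10 * (-2) - 1
= -20 - 1
= -21

-21


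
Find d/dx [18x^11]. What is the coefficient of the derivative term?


We apply the power rule: d/dx [ax^n] = a*n * x^(n-1)
d/dx [18x^11]
= 18 * 11 * x^(11-1)
= 198x^10
The coefficient is 198

198


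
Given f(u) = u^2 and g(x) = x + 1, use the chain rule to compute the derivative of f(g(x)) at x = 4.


Using the chain rule: (f(g(x)))' = f'(g(x)) * g'(x)
First, find g(4):
g(4) = 1 * 4 + 1 = 5
Next, f'(u) = 2u
And g'(x) = 1
So f'(g(4)) * g'(4)
= 2 * 5 * 1
= 10

10


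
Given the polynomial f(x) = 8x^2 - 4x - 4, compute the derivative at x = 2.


Differentiate term by term using power and sum rules:
f(x) = 8x^2 - 4x - 4
f'(x) = 16x - 4
Substitute x = 2:
f'(2) = 16 * 2 - 4
= 32 - 4
= 28

28


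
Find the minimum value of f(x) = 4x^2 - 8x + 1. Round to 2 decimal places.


For a quadratic f(x) = ax^2 + bx + c with a > 0, the minimum is at the vertex.
Vertex x-coordinate: x = -b/(2a)
x = -(-8) / (2 * 4)
x = 8/8 = 1
Substitute back to find the minimum value:
f(1) = 4 * 1^2 - 8 * 1 + 1
= 4 - 8 + 1
= -3 = -3.00

-3.00


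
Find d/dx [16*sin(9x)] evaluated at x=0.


Apply the chain rule to differentiate 16*sin(9x):
d/dx [16*sin(9x)]
= 16 * cos(9x) * d/dx(9x)
= 16 * 9 * cos(9x)
= 144 * cos(9x)
Evaluate at x = 0:
= 144 * cos(0)
= 144 * 1
= 144

144


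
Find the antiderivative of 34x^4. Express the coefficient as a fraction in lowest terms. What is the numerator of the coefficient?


Apply the power rule for integration:
integral of ax^n dx = a/(n+1) * x^(n+1) + C
integral of 34x^4 dx
= 34/5 * x^5 + C
The coefficient in lowest terms is 34/5, and its numerator is 34

34


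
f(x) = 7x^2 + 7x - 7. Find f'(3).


Differentiate term by term using power and sum rules:
f(x) = 7x^2 + 7x - 7
f'(x) = 14x + 7
Substitute x = 3:
f'(3) = 14 * 3 + 7
= 42 + 7
= 49

49


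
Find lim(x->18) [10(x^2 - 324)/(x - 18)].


Direct substitution gives 0/0, so we factor the numerator.
Factor: 10(x^2 - 324) = 10 * (x - 18)(x + 18)
Cancel the common factor (x - 18):
10(x^2 - 324)/(x - 18) = 10 * (x + 18)
Now substitute x = 18:
= 10 * (18 + 18) = 360

360


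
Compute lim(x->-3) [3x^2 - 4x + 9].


Since polynomials are continuous, we use direct substitution.
lim(x->-3) of 3x^2 - 4x + 9
= 3 * (-3)^2 - 4 * (-3) + 9
= 27 + 12 + 9
= 48

48


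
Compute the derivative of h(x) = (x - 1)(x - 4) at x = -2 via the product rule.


Let u(x) = x - 1 and v(x) = x - 4
u'(x) = 1
v'(x) = 1
Product rule: h'(x) = u'(x)*v(x) + u(x)*v'(x)
= 1 * (x - 4) + (x - 1) * 1
At x = -2:
u(-2) = 1 * (-2) - 1 = -3
v(-2) = 1 * (-2) - 4 = -6
h'(-2) = 1 * (-6) + (-3) * 1
= -6 - 3
= -9

-9


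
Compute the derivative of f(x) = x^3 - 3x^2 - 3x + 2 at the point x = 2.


Differentiate f(x) = x^3 - 3x^2 - 3x + 2 term by term:
f'(x) = 3x^2 - 6x - 3
Substitute x = 2:
f'(2) = 3 * 2^2 - 6 * 2 - 3
= 12 - 12 - 3
= -3

-3


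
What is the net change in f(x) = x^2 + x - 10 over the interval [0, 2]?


Net change = f(b) - f(a)
f(x) = x^2 + x - 10
Compute f(2):
f(2) = 1 * 2^2 + 1 * 2 - 10
= 4 + 2 - 10
= -4
Compute f(0):
f(0) = 1 * 0^2 + 1 * 0 - 10
= 0 + 0 - 10
= -10
Net change = -4 - (-10) = 6

6


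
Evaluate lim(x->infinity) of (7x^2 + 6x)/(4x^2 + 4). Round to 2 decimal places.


For limits at infinity with equal-degree polynomials,
we compare leading coefficients.
Numerator leading term: 7x^2
Denominator leading term: 4x^2
Divide both by x^2:
lim = (7 + 6/x) / (4 + 4/x^2)
As x -> infinity, the 1/x and 1/x^2 terms vanish:
= 7/4 = 1.75

1.75


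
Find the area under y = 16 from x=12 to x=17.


The area under a constant function y = 16 is a rectangle.
Width = 17 - 12 = 5
Height = 16
Area = width * height
= 5 * 16
= 80

80


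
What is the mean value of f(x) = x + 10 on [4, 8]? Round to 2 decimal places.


Average value = 1/(b-a) * integral from a to b of f(x) dx
First compute the integral of x + 10:
F(x) = (1/2)x^2 + 10x
F(8) = 1/2 * 64 + 10 * 8 = 112
F(4) = 1/2 * 16 + 10 * 4 = 48
Integral = 112 - 48 = 64
Average = 64 / (8 - 4) = 64 / 4
= 16 = 16.00

16.00


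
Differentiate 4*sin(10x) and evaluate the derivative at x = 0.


Apply the chain rule to differentiate 4*sin(10x):
d/dx [4*sin(10x)]
= 4 * cos(10x) * d/dx(10x)
= 4 * 10 * cos(10x)
= 40 * cos(10x)
Evaluate at x = 0:
= 40 * cos(0)
= 40 * 1
= 40

40


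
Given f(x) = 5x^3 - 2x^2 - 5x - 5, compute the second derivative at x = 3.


First derivative:
f'(x) = 15x^2 - 4x - 5
Second derivative:
f''(x) = 30x - 4
Substitute x = 3:
f''(3) = 30 * 3 - 4
= 90 - 4
= 86

86


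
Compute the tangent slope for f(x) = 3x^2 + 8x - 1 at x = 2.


The slope of the tangent line equals f'(x) at the point.
f(x) = 3x^2 + 8x - 1
f'(x) = 6x + 8
At x = 2:
f'(2) = 6 * 2 + 8
= 12 + 8
= 20

20


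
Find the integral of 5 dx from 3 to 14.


The integral of a constant k over [a, b] equals k * (b - a).
integral from 3 to 14 of 5 dx
= 5 * (14 - 3)
= 5 * 11
= 55

55


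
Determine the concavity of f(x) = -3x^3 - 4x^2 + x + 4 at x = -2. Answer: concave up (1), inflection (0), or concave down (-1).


Concavity is determined by the sign of f''(x).
f(x) = -3x^3 - 4x^2 + x + 4
f'(x) = -9x^2 - 8x + 1
f''(x) = -18x - 8
f''(-2) = -18 * (-2) - 8
= 36 - 8
= 28
Since f''(-2) > 0, the function is concave up (1)

1


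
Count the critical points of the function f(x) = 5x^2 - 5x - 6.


Find where f'(x) = 0:
f'(x) = 10x - 5
Set f'(x) = 0:
10x - 5 = 0
x = 5 / 10 = 1/2
This is a linear equation in x, so there is exactly one solution.
Number of critical points: 1

1


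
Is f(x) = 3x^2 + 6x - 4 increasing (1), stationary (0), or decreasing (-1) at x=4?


Compute f'(x) to determine behavior:
f'(x) = 6x + 6
f'(4) = 6 * 4 + 6
= 24 + 6
= 30
Since f'(4) > 0, the function is increasing (1)

1


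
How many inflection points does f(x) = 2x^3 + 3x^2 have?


Inflection points occur where f''(x) = 0 and concavity changes.
f(x) = 2x^3 + 3x^2
f'(x) = 6x^2 + 6x
f''(x) = 12x + 6
Set f''(x) = 0:
12x + 6 = 0
x = -6 / 12 = -1/2
Since f''(x) is linear (degree 1), it changes sign at this point.
Therefore there is exactly 1 inflection point.

1


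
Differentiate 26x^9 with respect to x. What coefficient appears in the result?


We apply the power rule: d/dx [ax^n] = a*n * x^(n-1)
d/dx [26x^9]
= 26 * 9 * x^(9-1)
= 234x^8
The coefficient is 234

234


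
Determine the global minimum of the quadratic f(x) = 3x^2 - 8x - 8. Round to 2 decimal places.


For a quadratic f(x) = ax^2 + bx + c with a > 0, the minimum is at the vertex.
Vertex x-coordinate: x = -b/(2a)
x = -(-8) / (2 * 3)
x = 8/6 = 4/3
Substitute back to find the minimum value:
f(4/3) = 3 * (4/3)^2 - 8 * (4/3) - 8
= 16/3 - 32/3 - 8
= -40/3 ≈ -13.33

-13.33


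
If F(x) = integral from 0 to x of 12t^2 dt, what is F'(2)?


By the Fundamental Theorem of Calculus (Part 1):
If F(x) = integral from 0 to x of f(t) dt, then F'(x) = f(x)
Here f(t) = 12t^2
So F'(x) = 12x^2
Evaluate at x = 2:
F'(2) = 12 * 2^2
= 12 * 4
= 48

48


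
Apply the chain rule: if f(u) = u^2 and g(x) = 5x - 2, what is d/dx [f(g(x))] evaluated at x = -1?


Using the chain rule: (f(g(x)))' = f'(g(x)) * g'(x)
First, find g(-1):
g(-1) = 5 * (-1) - 2 = -7
Next, f'(u) = 2u
And g'(x) = 5
So f'(g(-1)) * g'(-1)
= 2 * (-7) * 5
= -70

-70


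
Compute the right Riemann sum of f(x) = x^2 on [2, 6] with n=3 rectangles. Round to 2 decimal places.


Right Riemann sum uses right endpoints of each subinterval.
Interval: [2, 6], n = 3
dx = (6 - 2) / 3 = 4/3
Right endpoints: [10/3, 14/3, 6]
f values: [100/9, 196/9, 36]
Sum = dx * (sum of f values)
= 4/3 * 620/9
= 2480/27 ≈ 91.85

91.85


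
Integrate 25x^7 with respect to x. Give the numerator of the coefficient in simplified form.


Apply the power rule for integration:
integral of ax^n dx = a/(n+1) * x^(n+1) + C
integral of 25x^7 dx
= 25/8 * x^8 + C
The coefficient in lowest terms is 25/8, and its numerator is 25

25


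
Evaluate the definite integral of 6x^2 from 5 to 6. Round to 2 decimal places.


Find the antiderivative of 6x^2:
F(x) = 6/3 * x^3
Apply the Fundamental Theorem of Calculus:
F(6) - F(5)
= 6/3 * 6^3 - 6/3 * 5^3
= 6/3 * (216 - 125)
= 6/3 * 91
= 182 = 182.00

182.00


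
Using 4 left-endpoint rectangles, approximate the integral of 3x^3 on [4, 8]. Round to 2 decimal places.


Left Riemann sum uses left endpoints of each subinterval.
Interval: [4, 8], n = 4
dx = (8 - 4) / 4 = 1
Left endpoints: [4, 5, 6, 7]
f values: [192, 375, 648, 1029]
Sum = dx * (sum of f values)
= 1 * 2244
= 2244 = 2244.00

2244.00


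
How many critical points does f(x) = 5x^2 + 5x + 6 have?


Find where f'(x) = 0:
f'(x) = 10x + 5
Set f'(x) = 0:
10x + 5 = 0
x = -5 / 10 = -1/2
This is a linear equation in x, so there is exactly one solution.
Number of critical points: 1

1


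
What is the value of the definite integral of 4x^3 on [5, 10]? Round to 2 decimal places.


Find the antiderivative of 4x^3:
F(x) = 4/4 * x^4
Apply the Fundamental Theorem of Calculus:
F(10) - F(5)
= 4/4 * 10^4 - 4/4 * 5^4
= 4/4 * (10000 - 625)
= 4/4 * 9375
= 9375 = 9375.00

9375.00


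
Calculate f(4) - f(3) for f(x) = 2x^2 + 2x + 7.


Net change = f(b) - f(a)
f(x) = 2x^2 + 2x + 7
Compute f(4):
f(4) = 2 * 4^2 + 2 * 4 + 7
= 32 + 8 + 7
= 47
Compute f(3):
f(3) = 2 * 3^2 + 2 * 3 + 7
= 18 + 6 + 7
= 31
Net change = 47 - 31 = 16

16


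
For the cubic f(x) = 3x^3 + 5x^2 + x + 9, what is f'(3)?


Differentiate f(x) = 3x^3 + 5x^2 + x + 9 term by term:
f'(x) = 9x^2 + 10x + 1
Substitute x = 3:
f'(3) = 9 * 3^2 + 10 * 3 + 1
= 81 + 30 + 1
= 112

112


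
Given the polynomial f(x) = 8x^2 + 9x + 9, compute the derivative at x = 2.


Differentiate term by term using power and sum rules:
f(x) = 8x^2 + 9x + 9
f'(x) = 16x + 9
Substitute x = 2:
f'(2) = 16 * 2 + 9
= 32 + 9
= 41

41


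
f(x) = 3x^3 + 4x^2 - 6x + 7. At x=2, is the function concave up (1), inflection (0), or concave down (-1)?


Concavity is determined by the sign of f''(x).
f(x) = 3x^3 + 4x^2 - 6x + 7
f'(x) = 9x^2 + 8x - 6
f''(x) = 18x + 8
f''(2) = 18 * 2 + 8
= 36 + 8
= 44
Since f''(2) > 0, the function is concave up (1)

1


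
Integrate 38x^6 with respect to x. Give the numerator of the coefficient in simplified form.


Apply the power rule for integration:
integral of ax^n dx = a/(n+1) * x^(n+1) + C
integral of 38x^6 dx
= 38/7 * x^7 + C
The coefficient in lowest terms is 38/7, and its numerator is 38

38


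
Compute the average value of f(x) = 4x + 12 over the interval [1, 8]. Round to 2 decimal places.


Average value = 1/(b-a) * integral from a to b of f(x) dx
First compute the integral of 4x + 12:
F(x) = 2x^2 + 12x
F(8) = 2 * 64 + 12 * 8 = 224
F(1) = 2 * 1 + 12 * 1 = 14
Integral = 224 - 14 = 210
Average = 210 / (8 - 1) = 210 / 7
= 30 = 30.00

30.00


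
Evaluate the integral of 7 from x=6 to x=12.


The integral of a constant k over [a, b] equals k * (b - a).
integral from 6 to 12 of 7 dx
= 7 * (12 - 6)
= 7 * 6
= 42

42


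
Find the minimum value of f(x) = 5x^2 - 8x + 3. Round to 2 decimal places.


For a quadratic f(x) = ax^2 + bx + c with a > 0, the minimum is at the vertex.
Vertex x-coordinate: x = -b/(2a)
x = -(-8) / (2 * 5)
x = 8/10 = 4/5
Substitute back to find the minimum value:
f(4/5) = 5 * (4/5)^2 - 8 * (4/5) + 3
= 16/5 - 32/5 + 3
= -1/5 = -0.20

-0.20


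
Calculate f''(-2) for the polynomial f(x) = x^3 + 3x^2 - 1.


First derivative:
f'(x) = 3x^2 + 6x
Second derivative:
f''(x) = 6x + 6
Substitute x = -2:
f''(-2) = 6 * (-2) + 6
= -12 + 6
= -6

-6


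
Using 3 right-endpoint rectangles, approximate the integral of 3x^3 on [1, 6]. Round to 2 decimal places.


Right Riemann sum uses right endpoints of each subinterval.
Interval: [1, 6], n = 3
dx = (6 - 1) / 3 = 5/3
Right endpoints: [8/3, 13/3, 6]
f values: [512/9, 2197/9, 648]
Sum = dx * (sum of f values)
= 5/3 * 949
= 4745/3 ≈ 1581.67

1581.67


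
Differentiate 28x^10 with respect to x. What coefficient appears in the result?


We apply the power rule: d/dx [ax^n] = a*n * x^(n-1)
d/dx [28x^10]
= 28 * 10 * x^(10-1)
= 280x^9
The coefficient is 280

280


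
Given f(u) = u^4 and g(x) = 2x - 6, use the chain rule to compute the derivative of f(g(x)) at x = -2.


Using the chain rule: (f(g(x)))' = f'(g(x)) * g'(x)
First, find g(-2):
g(-2) = 2 * (-2) - 6 = -10
Next, f'(u) = 4u^3
And g'(x) = 2
So f'(g(-2)) * g'(-2)
= 4 * (-10)^3 * 2
= 4 * (-1000) * 2
= -8000

-8000


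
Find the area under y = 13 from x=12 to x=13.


The area under a constant function y = 13 is a rectangle.
Width = 13 - 12 = 1
Height = 13
Area = width * height
= 1 * 13
= 13

13


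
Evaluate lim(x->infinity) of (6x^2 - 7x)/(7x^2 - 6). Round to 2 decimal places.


For limits at infinity with equal-degree polynomials,
we compare leading coefficients.
Numerator leading term: 6x^2
Denominator leading term: 7x^2
Divide both by x^2:
lim = (6 - 7/x) / (7 - 6/x^2)
As x -> infinity, the 1/x and 1/x^2 terms vanish:
= 6/7 ≈ 0.86

0.86


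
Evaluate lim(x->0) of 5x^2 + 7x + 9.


Since polynomials are continuous, we use direct substitution.
lim(x->0) of 5x^2 + 7x + 9
= 5 * 0^2 + 7 * 0 + 9
= 0 + 0 + 9
= 9

9


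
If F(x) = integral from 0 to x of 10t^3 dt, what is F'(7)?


By the Fundamental Theorem of Calculus (Part 1):
If F(x) = integral from 0 to x of f(t) dt, then F'(x) = f(x)
Here f(t) = 10t^3
So F'(x) = 10x^3
Evaluate at x = 7:
F'(7) = 10 * 7^3
= 10 * 343
= 3430

3430


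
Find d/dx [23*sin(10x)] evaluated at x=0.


Apply the chain rule to differentiate 23*sin(10x):
d/dx [23*sin(10x)]
= 23 * cos(10x) * d/dx(10x)
= 23 * 10 * cos(10x)
= 230 * cos(10x)
Evaluate at x = 0:
= 230 * cos(0)
= 230 * 1
= 230

230


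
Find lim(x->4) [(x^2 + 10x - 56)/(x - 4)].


Direct substitution gives 0/0, so we factor the numerator.
Factor: (x^2 + 10x - 56) = (x - 4)(x + 14)
Cancel the common factor (x - 4):
(x^2 + 10x - 56)/(x - 4) = (x + 14)
Now substitute x = 4:
= (4) - (-14) = 18

18


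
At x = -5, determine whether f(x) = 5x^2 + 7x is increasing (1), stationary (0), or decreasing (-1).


Compute f'(x) to determine behavior:
f'(x) = 10x + 7
f'(-5) = 10 * (-5) + 7
= -50 + 7
= -43
Since f'(-5) < 0, the function is decreasing (-1)

-1


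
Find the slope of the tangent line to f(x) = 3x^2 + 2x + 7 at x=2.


The slope of the tangent line equals f'(x) at the point.
f(x) = 3x^2 + 2x + 7
f'(x) = 6x + 2
At x = 2:
f'(2) = 6 * 2 + 2
= 12 + 2
= 14

14


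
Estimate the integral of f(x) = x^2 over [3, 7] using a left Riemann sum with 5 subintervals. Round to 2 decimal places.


Left Riemann sum uses left endpoints of each subinterval.
Interval: [3, 7], n = 5
dx = (7 - 3) / 5 = 4/5
Left endpoints: [3, 19/5, 23/5, 27/5, 31/5]
f values: [9, 361/25, 529/25, 729/25, 961/25]
Sum = dx * (sum of f values)
= 4/5 * 561/5
= 2244/25 = 89.76

89.76


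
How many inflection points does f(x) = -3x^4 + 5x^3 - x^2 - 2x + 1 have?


Inflection points occur where f''(x) = 0 and concavity changes.
f(x) = -3x^4 + 5x^3 - x^2 - 2x + 1
f'(x) = -12x^3 + 15x^2 - 2x - 2
f''(x) = -36x^2 + 30x - 2
This is a quadratic in x. Use the discriminant to count real roots.
Discriminant = (30)^2 - 4 * (-36) * (-2)
= 900 - 288
= 612
Since discriminant > 0, f''(x) = 0 has 2 distinct real solutions.
A quadratic with two distinct real roots changes sign at each root, so concavity changes at both.
Number of inflection points: 2

2


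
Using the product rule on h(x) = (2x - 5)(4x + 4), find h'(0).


Let u(x) = 2x - 5 and v(x) = 4x + 4
u'(x) = 2
v'(x) = 4
Product rule: h'(x) = u'(x)*v(x) + u(x)*v'(x)
= 2 * (4x + 4) + (2x - 5) * 4
At x = 0:
u(0) = 2 * 0 - 5 = -5
v(0) = 4 * 0 + 4 = 4
h'(0) = 2 * 4 + (-5) * 4
= 8 - 20
= -12

-12


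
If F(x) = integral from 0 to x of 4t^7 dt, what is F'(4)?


By the Fundamental Theorem of Calculus (Part 1):
If F(x) = integral from 0 to x of f(t) dt, then F'(x) = f(x)
Here f(t) = 4t^7
So F'(x) = 4x^7
Evaluate at x = 4:
F'(4) = 4 * 4^7
= 4 * 16384
= 65536

65536


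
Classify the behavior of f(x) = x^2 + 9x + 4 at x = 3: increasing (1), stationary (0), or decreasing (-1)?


Compute f'(x) to determine behavior:
f'(x) = 2x + 9
f'(3) = 2 * 3 + 9
= 6 + 9
= 15
Since f'(3) > 0, the function is increasing (1)

1


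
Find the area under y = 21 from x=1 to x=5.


The area under a constant function y = 21 is a rectangle.
Width = 5 - 1 = 4
Height = 21
Area = width * height
= 4 * 21
= 84

84


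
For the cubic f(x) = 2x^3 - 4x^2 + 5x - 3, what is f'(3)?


Differentiate f(x) = 2x^3 - 4x^2 + 5x - 3 term by term:
f'(x) = 6x^2 - 8x + 5
Substitute x = 3:
f'(3) = 6 * 3^2 - 8 * 3 + 5
= 54 - 24 + 5
= 35

35


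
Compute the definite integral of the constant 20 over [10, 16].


The integral of a constant k over [a, b] equals k * (b - a).
integral from 10 to 16 of 20 dx
= 20 * (16 - 10)
= 20 * 6
= 120

120


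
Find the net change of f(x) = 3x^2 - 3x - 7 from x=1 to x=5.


Net change = f(b) - f(a)
f(x) = 3x^2 - 3x - 7
Compute f(5):
f(5) = 3 * 5^2 - 3 * 5 - 7
= 75 - 15 - 7
= 53
Compute f(1):
f(1) = 3 * 1^2 - 3 * 1 - 7
= 3 - 3 - 7
= -7
Net change = 53 - (-7) = 60

60


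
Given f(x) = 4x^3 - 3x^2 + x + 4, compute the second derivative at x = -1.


First derivative:
f'(x) = 12x^2 - 6x + 1
Second derivative:
f''(x) = 24x - 6
Substitute x = -1:
f''(-1) = 24 * (-1) - 6
= -24 - 6
= -30

-30


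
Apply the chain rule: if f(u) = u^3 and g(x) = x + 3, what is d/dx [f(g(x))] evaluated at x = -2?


Using the chain rule: (f(g(x)))' = f'(g(x)) * g'(x)
First, find g(-2):
g(-2) = 1 * (-2) + 3 = 1
Next, f'(u) = 3u^2
And g'(x) = 1
So f'(g(-2)) * g'(-2)
= 3 * 1^2 * 1
= 3 * 1 * 1
= 3

3


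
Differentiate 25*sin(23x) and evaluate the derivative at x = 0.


Apply the chain rule to differentiate 25*sin(23x):
d/dx [25*sin(23x)]
= 25 * cos(23x) * d/dx(23x)
= 25 * 23 * cos(23x)
= 575 * cos(23x)
Evaluate at x = 0:
= 575 * cos(0)
= 575 * 1
= 575

575


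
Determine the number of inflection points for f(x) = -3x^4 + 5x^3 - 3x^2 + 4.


Inflection points occur where f''(x) = 0 and concavity changes.
f(x) = -3x^4 + 5x^3 - 3x^2 + 4
f'(x) = -12x^3 + 15x^2 - 6x
f''(x) = -36x^2 + 30x - 6
This is a quadratic in x. Use the discriminant to count real roots.
Discriminant = (30)^2 - 4 * (-36) * (-6)
= 900 - 864
= 36
Since discriminant > 0, f''(x) = 0 has 2 distinct real solutions.
A quadratic with two distinct real roots changes sign at each root, so concavity changes at both.
Number of inflection points: 2

2


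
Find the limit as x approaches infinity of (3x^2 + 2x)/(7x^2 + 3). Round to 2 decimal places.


For limits at infinity with equal-degree polynomials,
we compare leading coefficients.
Numerator leading term: 3x^2
Denominator leading term: 7x^2
Divide both by x^2:
lim = (3 + 2/x) / (7 + 3/x^2)
As x -> infinity, the 1/x and 1/x^2 terms vanish:
= 3/7 ≈ 0.43

0.43


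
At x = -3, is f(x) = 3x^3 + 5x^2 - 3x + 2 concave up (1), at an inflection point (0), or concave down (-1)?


Concavity is determined by the sign of f''(x).
f(x) = 3x^3 + 5x^2 - 3x + 2
f'(x) = 9x^2 + 10x - 3
f''(x) = 18x + 10
f''(-3) = 18 * (-3) + 10
= -54 + 10
= -44
Since f''(-3) < 0, the function is concave down (-1)

-1


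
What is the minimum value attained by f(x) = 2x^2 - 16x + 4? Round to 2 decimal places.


For a quadratic f(x) = ax^2 + bx + c with a > 0, the minimum is at the vertex.
Vertex x-coordinate: x = -b/(2a)
x = -(-16) / (2 * 2)
x = 16/4 = 4
Substitute back to find the minimum value:
f(4) = 2 * 4^2 - 16 * 4 + 4
= 32 - 64 + 4
= -28 = -28.00

-28.00


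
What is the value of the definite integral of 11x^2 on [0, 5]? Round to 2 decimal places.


Find the antiderivative of 11x^2:
F(x) = 11/3 * x^3
Apply the Fundamental Theorem of Calculus:
F(5) - F(0)
= 11/3 * 5^3 - 11/3 * 0^3
= 11/3 * (125 - 0)
= 11/3 * 125
= 1375/3 ≈ 458.33

458.33


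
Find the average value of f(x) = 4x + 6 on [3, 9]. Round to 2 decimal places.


Average value = 1/(b-a) * integral from a to b of f(x) dx
First compute the integral of 4x + 6:
F(x) = 2x^2 + 6x
F(9) = 2 * 81 + 6 * 9 = 216
F(3) = 2 * 9 + 6 * 3 = 36
Integral = 216 - 36 = 180
Average = 180 / (9 - 3) = 180 / 6
= 30 = 30.00

30.00


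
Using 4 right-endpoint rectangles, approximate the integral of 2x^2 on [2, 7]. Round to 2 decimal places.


Right Riemann sum uses right endpoints of each subinterval.
Interval: [2, 7], n = 4
dx = (7 - 2) / 4 = 5/4
Right endpoints: [13/4, 9/2, 23/4, 7]
f values: [169/8, 81/2, 529/8, 98]
Sum = dx * (sum of f values)
= 5/4 * 903/4
= 4515/16 ≈ 282.19

282.19


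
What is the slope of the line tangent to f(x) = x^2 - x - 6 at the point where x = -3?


The slope of the tangent line equals f'(x) at the point.
f(x) = x^2 - x - 6
f'(x) = 2x - 1
At x = -3:
f'(-3) = 2 * (-3) - 1
= -6 - 1
= -7

-7


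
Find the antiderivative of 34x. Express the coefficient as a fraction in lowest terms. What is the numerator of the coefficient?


Apply the power rule for integration:
integral of ax^n dx = a/(n+1) * x^(n+1) + C
integral of 34x dx
= 34/2 * x^2 + C
= 17 * x^2 + C
The coefficient in lowest terms is 17 = 17/1, so its numerator is 17

17


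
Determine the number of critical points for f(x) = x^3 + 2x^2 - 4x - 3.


Find where f'(x) = 0:
f(x) = x^3 + 2x^2 - 4x - 3
f'(x) = 3x^2 + 4x - 4
This is a quadratic in x. Use the discriminant to count real roots.
Discriminant = (4)^2 - 4 * 3 * (-4)
= 16 - (-48)
= 64
Since discriminant > 0, f'(x) = 0 has 2 real solutions.
Number of critical points: 2

2


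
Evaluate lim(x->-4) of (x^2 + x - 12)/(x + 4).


Direct substitution gives 0/0, so we factor the numerator.
Factor: (x^2 + x - 12) = (x + 4)(x - 3)
Cancel the common factor (x + 4):
(x^2 + x - 12)/(x + 4) = (x - 3)
Now substitute x = -4:
= (-4) - (3) = -7

-7


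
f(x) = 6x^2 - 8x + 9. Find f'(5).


Differentiate term by term using power and sum rules:
f(x) = 6x^2 - 8x + 9
f'(x) = 12x - 8
Substitute x = 5:
f'(5) = 12 * 5 - 8
= 60 - 8
= 52

52


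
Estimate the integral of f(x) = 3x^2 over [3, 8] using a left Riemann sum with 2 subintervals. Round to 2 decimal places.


Left Riemann sum uses left endpoints of each subinterval.
Interval: [3, 8], n = 2
dx = (8 - 3) / 2 = 5/2
Left endpoints: [3, 11/2]
f values: [27, 363/4]
Sum = dx * (sum of f values)
= 5/2 * 471/4
= 2355/8 ≈ 294.38

294.38


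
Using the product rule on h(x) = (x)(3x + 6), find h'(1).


Let u(x) = x and v(x) = 3x + 6
u'(x) = 1
v'(x) = 3
Product rule: h'(x) = u'(x)*v(x) + u(x)*v'(x)
= 1 * (3x + 6) + (x) * 3
At x = 1:
u(1) = 1 * 1 + 0 = 1
v(1) = 3 * 1 + 6 = 9
h'(1) = 1 * 9 + 1 * 3
= 9 + 3
= 12

12


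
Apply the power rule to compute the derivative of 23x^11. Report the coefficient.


We apply the power rule: d/dx [ax^n] = a*n * x^(n-1)
d/dx [23x^11]
= 23 * 11 * x^(11-1)
= 253x^10
The coefficient is 253

253


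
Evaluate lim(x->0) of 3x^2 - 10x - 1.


Since polynomials are continuous, we use direct substitution.
lim(x->0) of 3x^2 - 10x - 1
= 3 * 0^2 - 10 * 0 - 1
= 0 + 0 - 1
= -1

-1


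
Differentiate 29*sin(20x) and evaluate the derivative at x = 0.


Apply the chain rule to differentiate 29*sin(20x):
d/dx [29*sin(20x)]
= 29 * cos(20x) * d/dx(20x)
= 29 * 20 * cos(20x)
= 580 * cos(20x)
Evaluate at x = 0:
= 580 * cos(0)
= 580 * 1
= 580

580


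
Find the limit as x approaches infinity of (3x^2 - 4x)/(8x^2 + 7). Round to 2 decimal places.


For limits at infinity with equal-degree polynomials,
we compare leading coefficients.
Numerator leading term: 3x^2
Denominator leading term: 8x^2
Divide both by x^2:
lim = (3 - 4/x) / (8 + 7/x^2)
As x -> infinity, the 1/x and 1/x^2 terms vanish:
= 3/8 ≈ 0.38

0.38


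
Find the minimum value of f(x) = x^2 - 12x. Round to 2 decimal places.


For a quadratic f(x) = ax^2 + bx + c with a > 0, the minimum is at the vertex.
Vertex x-coordinate: x = -b/(2a)
x = -(-12) / (2 * 1)
x = 12/2 = 6
Substitute back to find the minimum value:
f(6) = 1 * 6^2 - 12 * 6 + 0
= 36 - 72 + 0
= -36 = -36.00

-36.00


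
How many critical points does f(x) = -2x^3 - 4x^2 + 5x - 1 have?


Find where f'(x) = 0:
f(x) = -2x^3 - 4x^2 + 5x - 1
f'(x) = -6x^2 - 8x + 5
This is a quadratic in x. Use the discriminant to count real roots.
Discriminant = (-8)^2 - 4 * (-6) * 5
= 64 - (-120)
= 184
Since discriminant > 0, f'(x) = 0 has 2 real solutions.
Number of critical points: 2

2


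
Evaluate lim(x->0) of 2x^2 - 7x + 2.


Since polynomials are continuous, we use direct substitution.
lim(x->0) of 2x^2 - 7x + 2
= 2 * 0^2 - 7 * 0 + 2
= 0 + 0 + 2
= 2

2


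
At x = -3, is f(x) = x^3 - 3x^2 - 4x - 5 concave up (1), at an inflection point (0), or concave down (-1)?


Concavity is determined by the sign of f''(x).
f(x) = x^3 - 3x^2 - 4x - 5
f'(x) = 3x^2 - 6x - 4
f''(x) = 6x - 6
f''(-3) = 6 * (-3) - 6
= -18 - 6
= -24
Since f''(-3) < 0, the function is concave down (-1)

-1


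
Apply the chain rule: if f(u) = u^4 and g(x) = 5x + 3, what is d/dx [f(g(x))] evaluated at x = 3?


Using the chain rule: (f(g(x)))' = f'(g(x)) * g'(x)
First, find g(3):
g(3) = 5 * 3 + 3 = 18
Next, f'(u) = 4u^3
And g'(x) = 5
So f'(g(3)) * g'(3)
= 4 * 18^3 * 5
= 4 * 5832 * 5
= 116640

116640


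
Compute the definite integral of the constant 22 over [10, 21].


The integral of a constant k over [a, b] equals k * (b - a).
integral from 10 to 21 of 22 dx
= 22 * (21 - 10)
= 22 * 11
= 242

242


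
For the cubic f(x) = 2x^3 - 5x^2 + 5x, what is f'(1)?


Differentiate f(x) = 2x^3 - 5x^2 + 5x term by term:
f'(x) = 6x^2 - 10x + 5
Substitute x = 1:
f'(1) = 6 * 1^2 - 10 * 1 + 5
= 6 - 10 + 5
= 1

1


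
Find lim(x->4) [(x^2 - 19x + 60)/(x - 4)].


Direct substitution gives 0/0, so we factor the numerator.
Factor: (x^2 - 19x + 60) = (x - 4)(x - 15)
Cancel the common factor (x - 4):
(x^2 - 19x + 60)/(x - 4) = (x - 15)
Now substitute x = 4:
= (4) - (15) = -11

-11


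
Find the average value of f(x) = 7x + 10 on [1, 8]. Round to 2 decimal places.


Average value = 1/(b-a) * integral from a to b of f(x) dx
First compute the integral of 7x + 10:
F(x) = (7/2)x^2 + 10x
F(8) = 7/2 * 64 + 10 * 8 = 304
F(1) = 7/2 * 1 + 10 * 1 = 27/2
Integral = 304 - 27/2 = 581/2
Average = (581/2) / (8 - 1) = (581/2) / 7
= 83/2 = 41.50

41.50


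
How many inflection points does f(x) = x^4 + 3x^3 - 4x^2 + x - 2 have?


Inflection points occur where f''(x) = 0 and concavity changes.
f(x) = x^4 + 3x^3 - 4x^2 + x - 2
f'(x) = 4x^3 + 9x^2 - 8x + 1
f''(x) = 12x^2 + 18x - 8
This is a quadratic in x. Use the discriminant to count real roots.
Discriminant = (18)^2 - 4 * 12 * (-8)
= 324 - (-384)
= 708
Since discriminant > 0, f''(x) = 0 has 2 distinct real solutions.
A quadratic with two distinct real roots changes sign at each root, so concavity changes at both.
Number of inflection points: 2

2


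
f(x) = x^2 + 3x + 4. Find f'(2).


Differentiate term by term using power and sum rules:
f(x) = x^2 + 3x + 4
f'(x) = 2x + 3
Substitute x = 2:
f'(2) = 2 * 2 + 3
= 4 + 3
= 7

7


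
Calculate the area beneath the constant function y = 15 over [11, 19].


The area under a constant function y = 15 is a rectangle.
Width = 19 - 11 = 8
Height = 15
Area = width * height
= 8 * 15
= 120

120


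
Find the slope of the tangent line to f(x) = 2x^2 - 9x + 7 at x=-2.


The slope of the tangent line equals f'(x) at the point.
f(x) = 2x^2 - 9x + 7
f'(x) = 4x - 9
At x = -2:
f'(-2) = 4 * (-2) - 9
= -8 - 9
= -17

-17


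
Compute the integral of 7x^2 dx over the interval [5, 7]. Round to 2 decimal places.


Find the antiderivative of 7x^2:
F(x) = 7/3 * x^3
Apply the Fundamental Theorem of Calculus:
F(7) - F(5)
= 7/3 * 7^3 - 7/3 * 5^3
= 7/3 * (343 - 125)
= 7/3 * 218
= 1526/3 ≈ 508.67

508.67


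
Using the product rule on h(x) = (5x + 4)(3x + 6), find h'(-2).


Let u(x) = 5x + 4 and v(x) = 3x + 6
u'(x) = 5
v'(x) = 3
Product rule: h'(x) = u'(x)*v(x) + u(x)*v'(x)
= 5 * (3x + 6) + (5x + 4) * 3
At x = -2:
u(-2) = 5 * (-2) + 4 = -6
v(-2) = 3 * (-2) + 6 = 0
h'(-2) = 5 * 0 + (-6) * 3
= 0 - 18
= -18

-18


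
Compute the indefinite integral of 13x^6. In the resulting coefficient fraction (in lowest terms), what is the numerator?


Apply the power rule for integration:
integral of ax^n dx = a/(n+1) * x^(n+1) + C
integral of 13x^6 dx
= 13/7 * x^7 + C
The coefficient in lowest terms is 13/7, and its numerator is 13

13


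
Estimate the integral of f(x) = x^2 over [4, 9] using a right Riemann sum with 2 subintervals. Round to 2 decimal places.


Right Riemann sum uses right endpoints of each subinterval.
Interval: [4, 9], n = 2
dx = (9 - 4) / 2 = 5/2
Right endpoints: [13/2, 9]
f values: [169/4, 81]
Sum = dx * (sum of f values)
= 5/2 * 493/4
= 2465/8 ≈ 308.13

308.13


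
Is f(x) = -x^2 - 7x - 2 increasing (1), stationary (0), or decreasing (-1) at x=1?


Compute f'(x) to determine behavior:
f'(x) = -2x - 7
f'(1) = -2 * 1 - 7
= -2 - 7
= -9
Since f'(1) < 0, the function is decreasing (-1)

-1


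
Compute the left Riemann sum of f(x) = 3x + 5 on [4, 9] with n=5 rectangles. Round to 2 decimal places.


Left Riemann sum uses left endpoints of each subinterval.
Interval: [4, 9], n = 5
dx = (9 - 4) / 5 = 1
Left endpoints: [4, 5, 6, 7, 8]
f values: [17, 20, 23, 26, 29]
Sum = dx * (sum of f values)
= 1 * 115
= 115 = 115.00

115.00


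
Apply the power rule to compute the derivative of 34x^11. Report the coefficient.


We apply the power rule: d/dx [ax^n] = a*n * x^(n-1)
d/dx [34x^11]
= 34 * 11 * x^(11-1)
= 374x^10
The coefficient is 374

374


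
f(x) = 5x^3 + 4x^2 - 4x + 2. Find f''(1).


First derivative:
f'(x) = 15x^2 + 8x - 4
Second derivative:
f''(x) = 30x + 8
Substitute x = 1:
f''(1) = 30 * 1 + 8
= 30 + 8
= 38

38


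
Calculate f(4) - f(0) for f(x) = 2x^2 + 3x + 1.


Net change = f(b) - f(a)
f(x) = 2x^2 + 3x + 1
Compute f(4):
f(4) = 2 * 4^2 + 3 * 4 + 1
= 32 + 12 + 1
= 45
Compute f(0):
f(0) = 2 * 0^2 + 3 * 0 + 1
= 0 + 0 + 1
= 1
Net change = 45 - 1 = 44

44


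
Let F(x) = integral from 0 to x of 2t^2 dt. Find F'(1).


By the Fundamental Theorem of Calculus (Part 1):
If F(x) = integral from 0 to x of f(t) dt, then F'(x) = f(x)
Here f(t) = 2t^2
So F'(x) = 2x^2
Evaluate at x = 1:
F'(1) = 2 * 1^2
= 2 * 1
= 2

2


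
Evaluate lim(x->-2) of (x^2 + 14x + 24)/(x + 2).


Direct substitution gives 0/0, so we factor the numerator.
Factor: (x^2 + 14x + 24) = (x + 2)(x + 12)
Cancel the common factor (x + 2):
(x^2 + 14x + 24)/(x + 2) = (x + 12)
Now substitute x = -2:
= (-2) - (-12) = 10

10


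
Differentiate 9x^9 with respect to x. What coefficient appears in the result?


We apply the power rule: d/dx [ax^n] = a*n * x^(n-1)
d/dx [9x^9]
= 9 * 9 * x^(9-1)
= 81x^8
The coefficient is 81

81


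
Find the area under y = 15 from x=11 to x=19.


The area under a constant function y = 15 is a rectangle.
Width = 19 - 11 = 8
Height = 15
Area = width * height
= 8 * 15
= 120

120


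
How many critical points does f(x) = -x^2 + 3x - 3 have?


Find where f'(x) = 0:
f'(x) = -2x + 3
Set f'(x) = 0:
-2x + 3 = 0
x = -3 / (-2) = 3/2
This is a linear equation in x, so there is exactly one solution.
Number of critical points: 1

1


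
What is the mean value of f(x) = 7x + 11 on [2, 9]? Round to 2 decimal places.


Average value = 1/(b-a) * integral from a to b of f(x) dx
First compute the integral of 7x + 11:
F(x) = (7/2)x^2 + 11x
F(9) = 7/2 * 81 + 11 * 9 = 765/2
F(2) = 7/2 * 4 + 11 * 2 = 36
Integral = 765/2 - 36 = 693/2
Average = (693/2) / (9 - 2) = (693/2) / 7
= 99/2 = 49.50

49.50


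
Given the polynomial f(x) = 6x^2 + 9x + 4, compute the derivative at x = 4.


Differentiate term by term using power and sum rules:
f(x) = 6x^2 + 9x + 4
f'(x) = 12x + 9
Substitute x = 4:
f'(4) = 12 * 4 + 9
= 48 + 9
= 57

57


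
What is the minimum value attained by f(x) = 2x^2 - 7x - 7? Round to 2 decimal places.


For a quadratic f(x) = ax^2 + bx + c with a > 0, the minimum is at the vertex.
Vertex x-coordinate: x = -b/(2a)
x = -(-7) / (2 * 2)
x = 7/4
Substitute back to find the minimum value:
f(7/4) = 2 * (7/4)^2 - 7 * (7/4) - 7
= 49/8 - 49/4 - 7
= -105/8 ≈ -13.13

-13.13


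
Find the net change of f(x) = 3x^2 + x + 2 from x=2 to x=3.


Net change = f(b) - f(a)
f(x) = 3x^2 + x + 2
Compute f(3):
f(3) = 3 * 3^2 + 1 * 3 + 2
= 27 + 3 + 2
= 32
Compute f(2):
f(2) = 3 * 2^2 + 1 * 2 + 2
= 12 + 2 + 2
= 16
Net change = 32 - 16 = 16

16


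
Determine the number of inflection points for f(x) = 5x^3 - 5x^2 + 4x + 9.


Inflection points occur where f''(x) = 0 and concavity changes.
f(x) = 5x^3 - 5x^2 + 4x + 9
f'(x) = 15x^2 - 10x + 4
f''(x) = 30x - 10
Set f''(x) = 0:
30x - 10 = 0
x = 10 / 30 = 1/3
Since f''(x) is linear (degree 1), it changes sign at this point.
Therefore there is exactly 1 inflection point.

1


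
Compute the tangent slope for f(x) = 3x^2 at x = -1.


The slope of the tangent line equals f'(x) at the point.
f(x) = 3x^2
f'(x) = 6x
At x = -1:
f'(-1) = 6 * (-1) + 0
= -6 + 0
= -6

-6


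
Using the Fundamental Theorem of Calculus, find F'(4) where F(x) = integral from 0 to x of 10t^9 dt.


By the Fundamental Theorem of Calculus (Part 1):
If F(x) = integral from 0 to x of f(t) dt, then F'(x) = f(x)
Here f(t) = 10t^9
So F'(x) = 10x^9
Evaluate at x = 4:
F'(4) = 10 * 4^9
= 10 * 262144
= 2621440

2621440


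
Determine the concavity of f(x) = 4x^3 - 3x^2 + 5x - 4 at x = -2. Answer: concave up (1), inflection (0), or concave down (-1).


Concavity is determined by the sign of f''(x).
f(x) = 4x^3 - 3x^2 + 5x - 4
f'(x) = 12x^2 - 6x + 5
f''(x) = 24x - 6
f''(-2) = 24 * (-2) - 6
= -48 - 6
= -54
Since f''(-2) < 0, the function is concave down (-1)

-1


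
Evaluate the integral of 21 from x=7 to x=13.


The integral of a constant k over [a, b] equals k * (b - a).
integral from 7 to 13 of 21 dx
= 21 * (13 - 7)
= 21 * 6
= 126

126


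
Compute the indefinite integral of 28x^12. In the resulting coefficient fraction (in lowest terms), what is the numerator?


Apply the power rule for integration:
integral of ax^n dx = a/(n+1) * x^(n+1) + C
integral of 28x^12 dx
= 28/13 * x^13 + C
The coefficient in lowest terms is 28/13, and its numerator is 28

28


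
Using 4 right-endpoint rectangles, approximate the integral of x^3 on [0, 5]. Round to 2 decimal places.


Right Riemann sum uses right endpoints of each subinterval.
Interval: [0, 5], n = 4
dx = (5 - 0) / 4 = 5/4
Right endpoints: [5/4, 5/2, 15/4, 5]
f values: [125/64, 125/8, 3375/64, 125]
Sum = dx * (sum of f values)
= 5/4 * 3125/16
= 15625/64 ≈ 244.14

244.14


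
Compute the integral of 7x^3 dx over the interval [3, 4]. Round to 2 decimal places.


Find the antiderivative of 7x^3:
F(x) = 7/4 * x^4
Apply the Fundamental Theorem of Calculus:
F(4) - F(3)
= 7/4 * 4^4 - 7/4 * 3^4
= 7/4 * (256 - 81)
= 7/4 * 175
= 1225/4 = 306.25

306.25


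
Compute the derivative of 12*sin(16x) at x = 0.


Apply the chain rule to differentiate 12*sin(16x):
d/dx [12*sin(16x)]
= 12 * cos(16x) * d/dx(16x)
= 12 * 16 * cos(16x)
= 192 * cos(16x)
Evaluate at x = 0:
= 192 * cos(0)
= 192 * 1
= 192

192


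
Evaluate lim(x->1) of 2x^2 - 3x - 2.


Since polynomials are continuous, we use direct substitution.
lim(x->1) of 2x^2 - 3x - 2
= 2 * 1^2 - 3 * 1 - 2
= 2 - 3 - 2
= -3

-3


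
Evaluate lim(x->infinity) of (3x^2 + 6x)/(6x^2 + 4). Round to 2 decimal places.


For limits at infinity with equal-degree polynomials,
we compare leading coefficients.
Numerator leading term: 3x^2
Denominator leading term: 6x^2
Divide both by x^2:
lim = (3 + 6/x) / (6 + 4/x^2)
As x -> infinity, the 1/x and 1/x^2 terms vanish:
= 3/6 = 1/2 = 0.50

0.50


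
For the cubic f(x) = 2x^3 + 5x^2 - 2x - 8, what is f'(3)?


Differentiate f(x) = 2x^3 + 5x^2 - 2x - 8 term by term:
f'(x) = 6x^2 + 10x - 2
Substitute x = 3:
f'(3) = 6 * 3^2 + 10 * 3 - 2
= 54 + 30 - 2
= 82

82


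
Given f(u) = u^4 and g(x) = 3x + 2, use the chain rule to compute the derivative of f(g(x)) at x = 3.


Using the chain rule: (f(g(x)))' = f'(g(x)) * g'(x)
First, find g(3):
g(3) = 3 * 3 + 2 = 11
Next, f'(u) = 4u^3
And g'(x) = 3
So f'(g(3)) * g'(3)
= 4 * 11^3 * 3
= 4 * 1331 * 3
= 15972

15972


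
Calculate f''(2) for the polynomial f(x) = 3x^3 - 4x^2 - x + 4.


First derivative:
f'(x) = 9x^2 - 8x - 1
Second derivative:
f''(x) = 18x - 8
Substitute x = 2:
f''(2) = 18 * 2 - 8
= 36 - 8
= 28

28


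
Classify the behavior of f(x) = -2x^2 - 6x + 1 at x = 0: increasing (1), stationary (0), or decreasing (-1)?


Compute f'(x) to determine behavior:
f'(x) = -4x - 6
f'(0) = -4 * 0 - 6
= 0 - 6
= -6
Since f'(0) < 0, the function is decreasing (-1)

-1


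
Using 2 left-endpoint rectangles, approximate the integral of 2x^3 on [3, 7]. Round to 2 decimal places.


Left Riemann sum uses left endpoints of each subinterval.
Interval: [3, 7], n = 2
dx = (7 - 3) / 2 = 2
Left endpoints: [3, 5]
f values: [54, 250]
Sum = dx * (sum of f values)
= 2 * 304
= 608 = 608.00

608.00


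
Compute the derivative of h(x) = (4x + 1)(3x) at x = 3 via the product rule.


Let u(x) = 4x + 1 and v(x) = 3x
u'(x) = 4
v'(x) = 3
Product rule: h'(x) = u'(x)*v(x) + u(x)*v'(x)
= 4 * (3x) + (4x + 1) * 3
At x = 3:
u(3) = 4 * 3 + 1 = 13
v(3) = 3 * 3 + 0 = 9
h'(3) = 4 * 9 + 13 * 3
= 36 + 39
= 75

75


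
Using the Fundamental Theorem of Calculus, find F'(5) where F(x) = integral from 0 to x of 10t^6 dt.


By the Fundamental Theorem of Calculus (Part 1):
If F(x) = integral from 0 to x of f(t) dt, then F'(x) = f(x)
Here f(t) = 10t^6
So F'(x) = 10x^6
Evaluate at x = 5:
F'(5) = 10 * 5^6
= 10 * 15625
= 156250

156250


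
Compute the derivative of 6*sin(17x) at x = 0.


Apply the chain rule to differentiate 6*sin(17x):
d/dx [6*sin(17x)]
= 6 * cos(17x) * d/dx(17x)
= 6 * 17 * cos(17x)
= 102 * cos(17x)
Evaluate at x = 0:
= 102 * cos(0)
= 102 * 1
= 102

102


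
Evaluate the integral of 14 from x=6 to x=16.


The integral of a constant k over [a, b] equals k * (b - a).
integral from 6 to 16 of 14 dx
= 14 * (16 - 6)
= 14 * 10
= 140

140


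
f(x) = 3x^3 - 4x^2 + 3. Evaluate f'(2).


Differentiate f(x) = 3x^3 - 4x^2 + 3 term by term:
f'(x) = 9x^2 - 8x
Substitute x = 2:
f'(2) = 9 * 2^2 - 8 * 2 + 0
= 36 - 16 + 0
= 20

20


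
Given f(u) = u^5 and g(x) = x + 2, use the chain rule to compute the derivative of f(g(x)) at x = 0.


Using the chain rule: (f(g(x)))' = f'(g(x)) * g'(x)
First, find g(0):
g(0) = 1 * 0 + 2 = 2
Next, f'(u) = 5u^4
And g'(x) = 1
So f'(g(0)) * g'(0)
= 5 * 2^4 * 1
= 5 * 16 * 1
= 80

80
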